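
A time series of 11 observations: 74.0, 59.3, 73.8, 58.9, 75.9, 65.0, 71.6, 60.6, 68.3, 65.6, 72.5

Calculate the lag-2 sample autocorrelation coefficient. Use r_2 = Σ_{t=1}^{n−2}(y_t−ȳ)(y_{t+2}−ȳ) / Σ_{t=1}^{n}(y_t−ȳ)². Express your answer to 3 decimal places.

Mean ȳ = (74.0 + 59.3 + 73.8 + 58.9 + 75.9 + 65.0 + 71.6 + 60.6 + 68.3 + 65.6 + 72.5)/11 = 67.7727
Numerator Σ_{t=1}^{9}(y_t−ȳ)(y_{t+2}−ȳ) = 257.3849
Denominator Σ(y_t−ȳ)² = 392.8018
r_2 = 257.3849 / 392.8018 = 0.655

0.655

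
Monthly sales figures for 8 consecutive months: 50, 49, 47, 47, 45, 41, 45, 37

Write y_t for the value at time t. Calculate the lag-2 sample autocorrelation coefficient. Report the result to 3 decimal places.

0.326

Mean ȳ = (50 + 49 + 47 + 47 + 45 + 41 + 45 + 37)/8 = 45.1250
Deviations from mean: 4.8750, 3.8750, 1.8750, 1.8750, -0.1250, -4.1250, -0.1250, -8.1250
Σ(y_t−ȳ)(y_{t+2}−ȳ) = (9.1406) + (7.2656) + (-0.2344) + (-7.7344) + (0.0156) + (33.5156) = 41.9688
Denominator Σ(y_t−ȳ)² = 128.8750
r_2 = 41.9688 / 128.8750 = 0.326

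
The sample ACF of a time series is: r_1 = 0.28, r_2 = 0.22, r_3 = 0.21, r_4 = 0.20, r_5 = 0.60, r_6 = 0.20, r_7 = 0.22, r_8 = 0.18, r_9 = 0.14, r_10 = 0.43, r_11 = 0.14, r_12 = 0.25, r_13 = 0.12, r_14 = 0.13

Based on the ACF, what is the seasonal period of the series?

The largest autocorrelation is r_5 = 0.60, with a weaker echo at lag 10 (0.43); the remaining lags stay at or below 0.28. The elevated value at lag 1 (0.28), dropping to 0.22 at lag 2, reflects decaying short-term dependence rather than seasonality.
The dominant spike at lag 5 indicates a seasonal period of 5.

5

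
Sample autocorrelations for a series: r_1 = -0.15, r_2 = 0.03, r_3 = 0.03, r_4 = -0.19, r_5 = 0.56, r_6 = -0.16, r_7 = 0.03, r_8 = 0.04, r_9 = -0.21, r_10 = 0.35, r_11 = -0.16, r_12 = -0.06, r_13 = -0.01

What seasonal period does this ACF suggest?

The largest autocorrelation is r_5 = 0.56, with a weaker echo at lag 10 (0.35); the remaining lags stay at or below 0.04.
The dominant spike at lag 5 indicates a seasonal period of 5.

5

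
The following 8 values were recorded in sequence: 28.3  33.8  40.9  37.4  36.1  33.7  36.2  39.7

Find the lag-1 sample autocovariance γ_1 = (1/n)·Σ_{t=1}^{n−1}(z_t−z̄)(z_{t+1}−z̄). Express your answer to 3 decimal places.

1.707

Mean z̄ = (28.3 + 33.8 + 40.9 + 37.4 + 36.1 + 33.7 + 36.2 + 39.7)/8 = 35.7625
Σ_{t=1}^{7}(z_t−z̄)(z_{t+1}−z̄) = 13.6523
γ_1 = 13.6523 / 8 = 1.707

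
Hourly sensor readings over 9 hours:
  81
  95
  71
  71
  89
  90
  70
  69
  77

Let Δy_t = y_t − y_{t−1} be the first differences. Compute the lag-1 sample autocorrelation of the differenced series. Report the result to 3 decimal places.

First differences Δy: 14, -24, 0, 18, 1, -20, -1, 8
Mean of differences = -0.5000
Numerator Σ(Δy_t−Δȳ)(Δy_{t+1}−Δȳ) = -339.2500
Denominator Σ(Δy_t−Δȳ)² = 1560.0000
r_1(Δy) = -339.2500 / 1560.0000 = -0.217

-0.217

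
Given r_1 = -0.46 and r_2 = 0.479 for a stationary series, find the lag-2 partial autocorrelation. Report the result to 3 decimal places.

0.339

φ_{22} = (r_2 − r_1²) / (1 − r_1²)
r_1² = (-0.46)² = 0.2116
Numerator = 0.479 − 0.2116 = 0.2674; denominator = 1 − 0.2116 = 0.7884
φ_{22} = 0.2674 / 0.7884 = 0.339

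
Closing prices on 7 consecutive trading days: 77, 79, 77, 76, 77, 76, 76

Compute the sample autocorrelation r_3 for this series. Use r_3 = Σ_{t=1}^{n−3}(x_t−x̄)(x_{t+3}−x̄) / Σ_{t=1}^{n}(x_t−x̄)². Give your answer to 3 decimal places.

Mean x̄ = (77 + 79 + 77 + 76 + 77 + 76 + 76)/7 = 76.8571
Deviations from mean: 0.1429, 2.1429, 0.1429, -0.8571, 0.1429, -0.8571, -0.8571
Numerator Σ_{t=1}^{4}(x_t−x̄)(x_{t+3}−x̄) = 0.7959
Denominator Σ(x_t−x̄)² = 6.8571
r_3 = 0.7959 / 6.8571 = 0.116

0.116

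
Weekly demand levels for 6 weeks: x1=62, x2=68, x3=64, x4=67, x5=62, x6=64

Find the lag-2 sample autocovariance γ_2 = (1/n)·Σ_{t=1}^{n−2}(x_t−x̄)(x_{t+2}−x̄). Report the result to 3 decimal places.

1.667

Mean x̄ = (62 + 68 + 64 + 67 + 62 + 64)/6 = 64.5000
Σ_{t=1}^{4}(x_t−x̄)(x_{t+2}−x̄) = 10.0000
γ_2 = 10.0000 / 6 = 1.667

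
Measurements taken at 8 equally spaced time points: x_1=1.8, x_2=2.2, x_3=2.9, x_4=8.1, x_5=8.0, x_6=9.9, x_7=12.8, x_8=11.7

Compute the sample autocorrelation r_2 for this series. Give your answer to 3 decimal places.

Mean x̄ = (1.8 + 2.2 + 2.9 + 8.1 + 8.0 + 9.9 + 12.8 + 11.7)/8 = 7.1750
Numerator Σ_{t=1}^{6}(x_t−x̄)(x_{t+2}−x̄) = 34.3413
Denominator Σ(x_t−x̄)² = 132.9950
r_2 = 34.3413 / 132.9950 = 0.258

0.258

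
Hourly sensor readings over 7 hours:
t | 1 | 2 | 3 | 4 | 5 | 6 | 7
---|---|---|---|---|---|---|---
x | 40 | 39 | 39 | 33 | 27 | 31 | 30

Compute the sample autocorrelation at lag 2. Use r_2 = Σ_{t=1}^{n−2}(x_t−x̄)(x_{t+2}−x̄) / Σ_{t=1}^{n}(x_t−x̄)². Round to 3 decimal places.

0.133

Mean x̄ = (40 + 39 + 39 + 33 + 27 + 31 + 30)/7 = 34.1429
Deviations from mean: 5.8571, 4.8571, 4.8571, -1.1429, -7.1429, -3.1429, -4.1429
Σ(x_t−x̄)(x_{t+2}−x̄) = (28.4490) + (-5.5510) + (-34.6939) + (3.5918) + (29.5918) = 21.3878
Denominator Σ(x_t−x̄)² = 160.8571
r_2 = 21.3878 / 160.8571 = 0.133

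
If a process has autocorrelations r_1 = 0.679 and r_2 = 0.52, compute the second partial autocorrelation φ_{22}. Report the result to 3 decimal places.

0.109

φ_{22} = (r_2 − r_1²) / (1 − r_1²)
r_1² = (0.679)² = 0.461041
Numerator = 0.52 − 0.4610 = 0.0590; denominator = 1 − 0.4610 = 0.5390
φ_{22} = 0.0590 / 0.5390 = 0.109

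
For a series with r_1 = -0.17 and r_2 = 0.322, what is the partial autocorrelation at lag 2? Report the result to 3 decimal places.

0.302

φ_{22} = (r_2 − r_1²) / (1 − r_1²)
r_1² = (-0.17)² = 0.0289
Numerator = 0.322 − 0.0289 = 0.2931; denominator = 1 − 0.0289 = 0.9711
φ_{22} = 0.2931 / 0.9711 = 0.302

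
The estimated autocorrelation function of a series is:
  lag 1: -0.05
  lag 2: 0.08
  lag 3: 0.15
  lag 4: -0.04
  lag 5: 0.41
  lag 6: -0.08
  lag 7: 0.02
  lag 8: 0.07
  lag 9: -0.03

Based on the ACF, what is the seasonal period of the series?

The largest autocorrelation is r_5 = 0.41; the remaining lags stay at or below 0.15.
The dominant spike at lag 5 indicates a seasonal period of 5.

5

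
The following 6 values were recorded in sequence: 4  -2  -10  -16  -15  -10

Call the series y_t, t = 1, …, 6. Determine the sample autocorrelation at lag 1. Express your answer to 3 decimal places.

0.479

Mean ȳ = (4 − 2 − 10 − 16 − 15 − 10)/6 = -8.1667
Deviations from mean: 12.1667, 6.1667, -1.8333, -7.8333, -6.8333, -1.8333
Numerator Σ_{t=1}^{5}(y_t−ȳ)(y_{t+1}−ȳ) = 144.1389
Denominator Σ(y_t−ȳ)² = 300.8333
r_1 = 144.1389 / 300.8333 = 0.479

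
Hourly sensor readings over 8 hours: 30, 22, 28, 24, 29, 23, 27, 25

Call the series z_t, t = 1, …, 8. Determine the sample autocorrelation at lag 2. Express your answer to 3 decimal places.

0.567

Mean z̄ = (30 + 22 + 28 + 24 + 29 + 23 + 27 + 25)/8 = 26.0000
Deviations from mean: 4.0000, -4.0000, 2.0000, -2.0000, 3.0000, -3.0000, 1.0000, -1.0000
Numerator Σ_{t=1}^{6}(z_t−z̄)(z_{t+2}−z̄) = 34.0000
Denominator Σ(z_t−z̄)² = 60.0000
r_2 = 34.0000 / 60.0000 = 0.567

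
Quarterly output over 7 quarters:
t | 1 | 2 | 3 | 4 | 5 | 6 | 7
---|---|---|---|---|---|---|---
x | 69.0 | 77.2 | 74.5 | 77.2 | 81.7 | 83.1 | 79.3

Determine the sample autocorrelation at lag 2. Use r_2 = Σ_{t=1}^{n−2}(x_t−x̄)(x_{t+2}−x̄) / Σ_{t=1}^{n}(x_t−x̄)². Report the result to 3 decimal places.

Mean x̄ = (69.0 + 77.2 + 74.5 + 77.2 + 81.7 + 83.1 + 79.3)/7 = 77.4286
Deviations from mean: -8.4286, -0.2286, -2.9286, -0.2286, 4.2714, 5.6714, 1.8714
Σ(x_t−x̄)(x_{t+2}−x̄) = (24.6837) + (0.0522) + (-12.5092) + (-1.2963) + (7.9937) = 18.9241
Denominator Σ(x_t−x̄)² = 133.6343
r_2 = 18.9241 / 133.6343 = 0.142

0.142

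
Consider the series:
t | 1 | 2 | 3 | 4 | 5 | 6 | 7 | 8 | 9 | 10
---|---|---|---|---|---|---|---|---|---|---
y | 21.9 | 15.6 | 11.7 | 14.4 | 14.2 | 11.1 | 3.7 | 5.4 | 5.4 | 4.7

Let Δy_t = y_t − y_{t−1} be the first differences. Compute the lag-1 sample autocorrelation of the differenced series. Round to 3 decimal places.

0.014

First differences Δy: -6.3, -3.9, 2.7, -0.2, -3.1, -7.4, 1.7, 0.0, -0.7
Mean of differences = -1.9111
Numerator Σ(Δy_t−Δȳ)(Δy_{t+1}−Δȳ) = 1.3343
Denominator Σ(Δy_t−Δȳ)² = 97.1089
r_1(Δy) = 1.3343 / 97.1089 = 0.014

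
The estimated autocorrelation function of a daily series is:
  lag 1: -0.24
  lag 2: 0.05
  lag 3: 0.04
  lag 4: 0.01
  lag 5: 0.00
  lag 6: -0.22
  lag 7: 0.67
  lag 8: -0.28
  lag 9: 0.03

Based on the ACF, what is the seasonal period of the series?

The largest autocorrelation is r_7 = 0.67; the remaining lags stay at or below 0.05.
The dominant spike at lag 7 indicates a seasonal period of 7.

7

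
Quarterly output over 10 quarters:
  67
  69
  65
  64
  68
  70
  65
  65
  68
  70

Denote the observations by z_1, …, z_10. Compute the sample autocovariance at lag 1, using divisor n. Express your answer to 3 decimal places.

0.119

Mean z̄ = (67 + 69 + 65 + 64 + 68 + 70 + 65 + 65 + 68 + 70)/10 = 67.1000
Σ_{t=1}^{9}(z_t−z̄)(z_{t+1}−z̄) = 1.1900
γ_1 = 1.1900 / 10 = 0.119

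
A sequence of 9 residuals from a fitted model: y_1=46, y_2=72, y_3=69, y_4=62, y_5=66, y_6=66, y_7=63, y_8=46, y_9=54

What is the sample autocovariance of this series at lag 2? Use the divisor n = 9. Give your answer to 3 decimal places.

-14.661

Mean ȳ = (46 + 72 + 69 + 62 + 66 + 66 + 63 + 46 + 54)/9 = 60.4444
Σ_{t=1}^{7}(y_t−ȳ)(y_{t+2}−ȳ) = -131.9506
γ_2 = -131.9506 / 9 = -14.661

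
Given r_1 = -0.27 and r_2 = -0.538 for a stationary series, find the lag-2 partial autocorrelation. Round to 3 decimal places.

φ_{22} = (r_2 − r_1²) / (1 − r_1²)
r_1² = (-0.27)² = 0.0729
Numerator = -0.538 − 0.0729 = -0.6109; denominator = 1 − 0.0729 = 0.9271
φ_{22} = -0.6109 / 0.9271 = -0.659

-0.659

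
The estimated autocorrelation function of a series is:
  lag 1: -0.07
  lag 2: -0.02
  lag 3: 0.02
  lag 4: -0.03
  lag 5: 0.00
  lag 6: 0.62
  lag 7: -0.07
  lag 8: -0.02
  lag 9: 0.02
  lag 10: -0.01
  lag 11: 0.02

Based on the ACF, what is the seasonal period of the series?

The largest autocorrelation is r_6 = 0.62; the remaining lags stay at or below 0.02.
The dominant spike at lag 6 indicates a seasonal period of 6.

6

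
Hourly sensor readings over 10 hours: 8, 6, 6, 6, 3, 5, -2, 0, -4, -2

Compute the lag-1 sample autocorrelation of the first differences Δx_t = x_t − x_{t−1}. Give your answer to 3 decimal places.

-0.790

First differences Δx: -2, 0, 0, -3, 2, -7, 2, -4, 2
Mean of differences = -1.1111
Numerator Σ(Δx_t−Δx̄)(Δx_{t+1}−Δx̄) = -62.3457
Denominator Σ(Δx_t−Δx̄)² = 78.8889
r_1(Δx) = -62.3457 / 78.8889 = -0.790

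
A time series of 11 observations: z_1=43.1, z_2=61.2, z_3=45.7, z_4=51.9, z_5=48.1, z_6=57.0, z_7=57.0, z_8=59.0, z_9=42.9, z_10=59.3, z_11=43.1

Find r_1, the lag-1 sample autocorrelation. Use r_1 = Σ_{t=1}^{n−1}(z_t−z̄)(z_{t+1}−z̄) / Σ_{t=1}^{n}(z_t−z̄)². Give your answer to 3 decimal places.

-0.543

Mean z̄ = (43.1 + 61.2 + 45.7 + 51.9 + 48.1 + 57.0 + 57.0 + 59.0 + 42.9 + 59.3 + 43.1)/11 = 51.6636
Numerator Σ_{t=1}^{10}(z_t−z̄)(z_{t+1}−z̄) = -288.7904
Denominator Σ(z_t−z̄)² = 531.8255
r_1 = -288.7904 / 531.8255 = -0.543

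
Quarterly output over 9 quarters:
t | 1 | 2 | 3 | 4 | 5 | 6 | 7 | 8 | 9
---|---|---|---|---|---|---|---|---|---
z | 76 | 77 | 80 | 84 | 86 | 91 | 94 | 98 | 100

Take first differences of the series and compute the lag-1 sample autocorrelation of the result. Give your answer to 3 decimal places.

-0.333

First differences Δz: 1, 3, 4, 2, 5, 3, 4, 2
Mean of differences = 3.0000
Numerator Σ(Δz_t−Δz̄)(Δz_{t+1}−Δz̄) = -4.0000
Denominator Σ(Δz_t−Δz̄)² = 12.0000
r_1(Δz) = -4.0000 / 12.0000 = -0.333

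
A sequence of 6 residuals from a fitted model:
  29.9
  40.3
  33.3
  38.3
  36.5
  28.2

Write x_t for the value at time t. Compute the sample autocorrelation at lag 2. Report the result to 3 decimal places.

Mean x̄ = (29.9 + 40.3 + 33.3 + 38.3 + 36.5 + 28.2)/6 = 34.4167
Deviations from mean: -4.5167, 5.8833, -1.1167, 3.8833, 2.0833, -6.2167
Σ(x_t−x̄)(x_{t+2}−x̄) = (5.0436) + (22.8469) + (-2.3264) + (-24.1414) = 1.4228
Denominator Σ(x_t−x̄)² = 114.3283
r_2 = 1.4228 / 114.3283 = 0.012

0.012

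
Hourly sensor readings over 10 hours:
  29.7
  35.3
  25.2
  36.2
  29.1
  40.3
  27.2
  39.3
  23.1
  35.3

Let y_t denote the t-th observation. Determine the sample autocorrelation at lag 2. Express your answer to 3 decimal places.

0.695

Mean ȳ = (29.7 + 35.3 + 25.2 + 36.2 + 29.1 + 40.3 + 27.2 + 39.3 + 23.1 + 35.3)/10 = 32.0700
Numerator Σ_{t=1}^{8}(y_t−ȳ)(y_{t+2}−ȳ) = 225.0192
Denominator Σ(y_t−ȳ)² = 323.7410
r_2 = 225.0192 / 323.7410 = 0.695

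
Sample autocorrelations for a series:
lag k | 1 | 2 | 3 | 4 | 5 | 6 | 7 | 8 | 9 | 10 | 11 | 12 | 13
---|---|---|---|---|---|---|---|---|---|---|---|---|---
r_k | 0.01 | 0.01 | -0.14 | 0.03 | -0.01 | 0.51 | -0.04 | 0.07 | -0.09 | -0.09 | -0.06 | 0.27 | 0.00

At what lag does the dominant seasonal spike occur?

6

The largest autocorrelation is r_6 = 0.51, with a weaker echo at lag 12 (0.27); the remaining lags stay at or below 0.07.
The dominant spike at lag 6 indicates a seasonal period of 6.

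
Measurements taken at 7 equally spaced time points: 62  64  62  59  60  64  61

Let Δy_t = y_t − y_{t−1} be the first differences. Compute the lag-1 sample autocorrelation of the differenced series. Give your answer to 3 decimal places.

-0.211

First differences Δy: 2, -2, -3, 1, 4, -3
Mean of differences = -0.1667
Numerator Σ(Δy_t−Δȳ)(Δy_{t+1}−Δȳ) = -9.0278
Denominator Σ(Δy_t−Δȳ)² = 42.8333
r_1(Δy) = -9.0278 / 42.8333 = -0.211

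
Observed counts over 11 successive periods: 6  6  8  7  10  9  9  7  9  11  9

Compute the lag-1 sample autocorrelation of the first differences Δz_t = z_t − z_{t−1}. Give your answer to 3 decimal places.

First differences Δz: 0, 2, -1, 3, -1, 0, -2, 2, 2, -2
Mean of differences = 0.3000
Numerator Σ(Δz_t−Δz̄)(Δz_{t+1}−Δz̄) = -13.5900
Denominator Σ(Δz_t−Δz̄)² = 30.1000
r_1(Δz) = -13.5900 / 30.1000 = -0.451

-0.451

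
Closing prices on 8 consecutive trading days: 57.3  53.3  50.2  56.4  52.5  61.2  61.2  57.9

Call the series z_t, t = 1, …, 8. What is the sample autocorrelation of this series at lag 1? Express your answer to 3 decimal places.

Mean z̄ = (57.3 + 53.3 + 50.2 + 56.4 + 52.5 + 61.2 + 61.2 + 57.9)/8 = 56.2500
Numerator Σ_{t=1}^{7}(z_t−z̄)(z_{t+1}−z̄) = 27.3875
Denominator Σ(z_t−z̄)² = 112.2200
r_1 = 27.3875 / 112.2200 = 0.244

0.244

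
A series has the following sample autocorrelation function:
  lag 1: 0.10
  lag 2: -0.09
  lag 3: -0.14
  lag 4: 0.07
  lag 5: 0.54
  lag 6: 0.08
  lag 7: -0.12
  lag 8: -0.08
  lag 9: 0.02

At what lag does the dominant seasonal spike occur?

The largest autocorrelation is r_5 = 0.54; the remaining lags stay at or below 0.10.
The dominant spike at lag 5 indicates a seasonal period of 5.

5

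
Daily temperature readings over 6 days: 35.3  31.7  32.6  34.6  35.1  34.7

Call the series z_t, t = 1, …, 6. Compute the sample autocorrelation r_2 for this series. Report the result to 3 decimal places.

Mean z̄ = (35.3 + 31.7 + 32.6 + 34.6 + 35.1 + 34.7)/6 = 34.0000
Numerator Σ_{t=1}^{4}(z_t−z̄)(z_{t+2}−z̄) = -4.3200
Denominator Σ(z_t−z̄)² = 11.0000
r_2 = -4.3200 / 11.0000 = -0.393

-0.393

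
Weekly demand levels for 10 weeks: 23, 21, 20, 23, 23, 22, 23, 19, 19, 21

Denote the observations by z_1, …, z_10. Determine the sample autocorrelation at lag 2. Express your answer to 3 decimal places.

Mean z̄ = (23 + 21 + 20 + 23 + 23 + 22 + 23 + 19 + 19 + 21)/10 = 21.4000
Numerator Σ_{t=1}^{8}(z_t−z̄)(z_{t+2}−z̄) = -5.9200
Denominator Σ(z_t−z̄)² = 24.4000
r_2 = -5.9200 / 24.4000 = -0.243

-0.243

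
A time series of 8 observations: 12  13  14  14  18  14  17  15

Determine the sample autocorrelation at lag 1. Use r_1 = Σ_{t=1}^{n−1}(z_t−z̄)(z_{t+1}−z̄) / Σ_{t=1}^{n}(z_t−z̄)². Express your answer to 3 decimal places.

0.031

Mean z̄ = (12 + 13 + 14 + 14 + 18 + 14 + 17 + 15)/8 = 14.6250
Deviations from mean: -2.6250, -1.6250, -0.6250, -0.6250, 3.3750, -0.6250, 2.3750, 0.3750
Σ(z_t−z̄)(z_{t+1}−z̄) = (4.2656) + (1.0156) + (0.3906) + (-2.1094) + (-2.1094) + (-1.4844) + (0.8906) = 0.8594
Denominator Σ(z_t−z̄)² = 27.8750
r_1 = 0.8594 / 27.8750 = 0.031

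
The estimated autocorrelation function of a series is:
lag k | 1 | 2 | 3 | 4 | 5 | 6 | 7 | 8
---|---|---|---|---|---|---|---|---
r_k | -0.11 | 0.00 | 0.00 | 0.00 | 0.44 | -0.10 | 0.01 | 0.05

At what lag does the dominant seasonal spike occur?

The largest autocorrelation is r_5 = 0.44; the remaining lags stay at or below 0.05.
The dominant spike at lag 5 indicates a seasonal period of 5.

5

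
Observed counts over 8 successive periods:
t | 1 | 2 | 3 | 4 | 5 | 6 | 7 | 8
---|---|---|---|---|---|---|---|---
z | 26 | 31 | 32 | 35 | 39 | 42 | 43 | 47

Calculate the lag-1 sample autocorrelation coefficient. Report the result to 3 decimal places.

0.576

Mean z̄ = (26 + 31 + 32 + 35 + 39 + 42 + 43 + 47)/8 = 36.8750
Deviations from mean: -10.8750, -5.8750, -4.8750, -1.8750, 2.1250, 5.1250, 6.1250, 10.1250
Σ(z_t−z̄)(z_{t+1}−z̄) = (63.8906) + (28.6406) + (9.1406) + (-3.9844) + (10.8906) + (31.3906) + (62.0156) = 201.9844
Denominator Σ(z_t−z̄)² = 350.8750
r_1 = 201.9844 / 350.8750 = 0.576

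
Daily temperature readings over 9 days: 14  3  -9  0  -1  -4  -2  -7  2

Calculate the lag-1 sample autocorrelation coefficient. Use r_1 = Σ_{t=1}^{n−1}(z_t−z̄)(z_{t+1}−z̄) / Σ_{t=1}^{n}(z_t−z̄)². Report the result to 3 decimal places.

0.050

Mean z̄ = (14 + 3 − 9 + 0 − 1 − 4 − 2 − 7 + 2)/9 = -0.4444
Numerator Σ_{t=1}^{8}(z_t−z̄)(z_{t+1}−z̄) = 17.9136
Denominator Σ(z_t−z̄)² = 358.2222
r_1 = 17.9136 / 358.2222 = 0.050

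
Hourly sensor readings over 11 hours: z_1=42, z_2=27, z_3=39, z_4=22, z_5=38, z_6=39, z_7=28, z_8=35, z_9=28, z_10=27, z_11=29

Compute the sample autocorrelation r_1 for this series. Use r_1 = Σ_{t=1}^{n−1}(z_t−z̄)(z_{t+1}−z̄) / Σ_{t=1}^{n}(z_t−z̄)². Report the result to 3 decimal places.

-0.436

Mean z̄ = (42 + 27 + 39 + 22 + 38 + 39 + 28 + 35 + 28 + 27 + 29)/11 = 32.1818
Numerator Σ_{t=1}^{10}(z_t−z̄)(z_{t+1}−z̄) = -189.1240
Denominator Σ(z_t−z̄)² = 433.6364
r_1 = -189.1240 / 433.6364 = -0.436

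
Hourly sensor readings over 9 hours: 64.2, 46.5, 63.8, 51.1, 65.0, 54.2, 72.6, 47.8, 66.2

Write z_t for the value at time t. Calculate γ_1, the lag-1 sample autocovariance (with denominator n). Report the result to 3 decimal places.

-59.648

Mean z̄ = (64.2 + 46.5 + 63.8 + 51.1 + 65.0 + 54.2 + 72.6 + 47.8 + 66.2)/9 = 59.0444
Σ_{t=1}^{8}(z_t−z̄)(z_{t+1}−z̄) = -536.8286
γ_1 = -536.8286 / 9 = -59.648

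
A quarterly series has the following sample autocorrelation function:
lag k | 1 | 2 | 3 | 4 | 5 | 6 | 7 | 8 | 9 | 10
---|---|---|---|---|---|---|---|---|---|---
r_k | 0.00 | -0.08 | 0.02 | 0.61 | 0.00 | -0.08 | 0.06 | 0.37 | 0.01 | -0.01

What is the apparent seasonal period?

The largest autocorrelation is r_4 = 0.61, with a weaker echo at lag 8 (0.37); the remaining lags stay at or below 0.06.
The dominant spike at lag 4 indicates a seasonal period of 4.

4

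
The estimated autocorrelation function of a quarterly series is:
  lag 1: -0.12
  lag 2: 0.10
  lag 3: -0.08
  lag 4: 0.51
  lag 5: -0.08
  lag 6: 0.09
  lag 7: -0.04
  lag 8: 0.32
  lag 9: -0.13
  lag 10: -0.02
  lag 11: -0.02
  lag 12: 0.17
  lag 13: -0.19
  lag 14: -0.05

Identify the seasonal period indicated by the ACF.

4

The largest autocorrelation is r_4 = 0.51, with weaker echoes at lags 8 (0.32) and 12 (0.17); the remaining lags stay at or below 0.10.
The dominant spike at lag 4 indicates a seasonal period of 4.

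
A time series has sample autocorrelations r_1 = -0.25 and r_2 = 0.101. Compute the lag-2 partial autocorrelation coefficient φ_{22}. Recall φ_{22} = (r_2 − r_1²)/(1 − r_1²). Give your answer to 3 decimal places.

φ_{22} = (r_2 − r_1²) / (1 − r_1²)
r_1² = (-0.25)² = 0.0625
Numerator = 0.101 − 0.0625 = 0.0385; denominator = 1 − 0.0625 = 0.9375
φ_{22} = 0.0385 / 0.9375 = 0.041

0.041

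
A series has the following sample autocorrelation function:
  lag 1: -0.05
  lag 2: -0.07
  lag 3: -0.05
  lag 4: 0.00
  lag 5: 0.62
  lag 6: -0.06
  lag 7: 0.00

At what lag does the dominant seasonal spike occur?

5

The largest autocorrelation is r_5 = 0.62; the remaining lags stay at or below 0.00.
The dominant spike at lag 5 indicates a seasonal period of 5.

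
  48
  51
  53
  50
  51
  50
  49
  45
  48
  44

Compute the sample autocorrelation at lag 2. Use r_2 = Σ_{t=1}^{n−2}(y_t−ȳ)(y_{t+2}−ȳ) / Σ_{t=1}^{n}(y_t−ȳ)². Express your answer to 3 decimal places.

0.339

Mean ȳ = (48 + 51 + 53 + 50 + 51 + 50 + 49 + 45 + 48 + 44)/10 = 48.9000
Numerator Σ_{t=1}^{8}(y_t−ȳ)(y_{t+2}−ȳ) = 23.3800
Denominator Σ(y_t−ȳ)² = 68.9000
r_2 = 23.3800 / 68.9000 = 0.339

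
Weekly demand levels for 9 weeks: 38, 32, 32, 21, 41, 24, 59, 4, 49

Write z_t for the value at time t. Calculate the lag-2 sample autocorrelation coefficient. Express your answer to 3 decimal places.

0.473

Mean z̄ = (38 + 32 + 32 + 21 + 41 + 24 + 59 + 4 + 49)/9 = 33.3333
Σ(z_t−z̄)(z_{t+2}−z̄) = (-6.2222) + (16.4444) + (-10.2222) + (115.1111) + (196.7778) + (273.7778) + (402.1111) = 987.7778
Denominator Σ(z_t−z̄)² = 2088.0000
r_2 = 987.7778 / 2088.0000 = 0.473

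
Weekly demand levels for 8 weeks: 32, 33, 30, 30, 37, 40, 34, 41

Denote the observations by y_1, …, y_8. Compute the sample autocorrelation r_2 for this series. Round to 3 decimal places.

Mean ȳ = (32 + 33 + 30 + 30 + 37 + 40 + 34 + 41)/8 = 34.6250
Deviations from mean: -2.6250, -1.6250, -4.6250, -4.6250, 2.3750, 5.3750, -0.6250, 6.3750
Σ(y_t−ȳ)(y_{t+2}−ȳ) = (12.1406) + (7.5156) + (-10.9844) + (-24.8594) + (-1.4844) + (34.2656) = 16.5938
Denominator Σ(y_t−ȳ)² = 127.8750
r_2 = 16.5938 / 127.8750 = 0.130

0.130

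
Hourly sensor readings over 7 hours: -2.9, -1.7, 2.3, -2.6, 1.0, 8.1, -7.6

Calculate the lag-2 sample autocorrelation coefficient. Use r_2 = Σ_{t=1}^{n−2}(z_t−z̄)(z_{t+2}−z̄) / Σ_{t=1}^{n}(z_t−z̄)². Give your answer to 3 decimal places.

Mean z̄ = (-2.9 − 1.7 + 2.3 − 2.6 + 1.0 + 8.1 − 7.6)/7 = -0.4857
Σ(z_t−z̄)(z_{t+2}−z̄) = (-6.7255) + (2.5673) + (4.1388) + (-18.1527) + (-10.5698) = -28.7418
Denominator Σ(z_t−z̄)² = 146.0686
r_2 = -28.7418 / 146.0686 = -0.197

-0.197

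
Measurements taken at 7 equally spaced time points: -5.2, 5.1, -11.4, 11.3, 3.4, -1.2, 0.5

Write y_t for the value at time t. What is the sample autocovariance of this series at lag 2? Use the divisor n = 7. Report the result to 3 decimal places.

Mean ȳ = (-5.2 + 5.1 − 11.4 + 11.3 + 3.4 − 1.2 + 0.5)/7 = 0.3571
Deviations: -5.5571, 4.7429, -11.7571, 10.9429, 3.0429, -1.5571, 0.1429
Σ_{t=1}^{5}(y_t−ȳ)(y_{t+2}−ȳ) = 64.8563
γ_2 = 64.8563 / 7 = 9.265

9.265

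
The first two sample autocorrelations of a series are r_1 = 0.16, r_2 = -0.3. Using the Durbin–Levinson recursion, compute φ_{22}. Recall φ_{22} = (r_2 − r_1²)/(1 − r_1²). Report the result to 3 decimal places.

-0.334

φ_{22} = (r_2 − r_1²) / (1 − r_1²)
r_1² = (0.16)² = 0.0256
Numerator = -0.3 − 0.0256 = -0.3256; denominator = 1 − 0.0256 = 0.9744
φ_{22} = -0.3256 / 0.9744 = -0.334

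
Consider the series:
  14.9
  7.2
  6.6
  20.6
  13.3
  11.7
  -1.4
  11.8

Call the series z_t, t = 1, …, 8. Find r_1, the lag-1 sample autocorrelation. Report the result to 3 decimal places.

-0.129

Mean z̄ = (14.9 + 7.2 + 6.6 + 20.6 + 13.3 + 11.7 − 1.4 + 11.8)/8 = 10.5875
Deviations from mean: 4.3125, -3.3875, -3.9875, 10.0125, 2.7125, 1.1125, -11.9875, 1.2125
Numerator Σ_{t=1}^{7}(z_t−z̄)(z_{t+1}−z̄) = -38.7202
Denominator Σ(z_t−z̄)² = 299.9888
r_1 = -38.7202 / 299.9888 = -0.129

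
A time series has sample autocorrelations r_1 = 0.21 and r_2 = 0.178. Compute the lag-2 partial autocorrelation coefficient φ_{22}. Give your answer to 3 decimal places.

φ_{22} = (r_2 − r_1²) / (1 − r_1²)
r_1² = (0.21)² = 0.0441
Numerator = 0.178 − 0.0441 = 0.1339; denominator = 1 − 0.0441 = 0.9559
φ_{22} = 0.1339 / 0.9559 = 0.140

0.140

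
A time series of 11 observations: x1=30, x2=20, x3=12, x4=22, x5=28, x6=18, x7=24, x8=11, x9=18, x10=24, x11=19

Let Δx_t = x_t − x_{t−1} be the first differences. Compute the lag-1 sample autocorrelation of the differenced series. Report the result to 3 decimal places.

-0.304

First differences Δx: -10, -8, 10, 6, -10, 6, -13, 7, 6, -5
Mean of differences = -1.1000
Numerator Σ(Δx_t−Δx̄)(Δx_{t+1}−Δx̄) = -213.8100
Denominator Σ(Δx_t−Δx̄)² = 702.9000
r_1(Δx) = -213.8100 / 702.9000 = -0.304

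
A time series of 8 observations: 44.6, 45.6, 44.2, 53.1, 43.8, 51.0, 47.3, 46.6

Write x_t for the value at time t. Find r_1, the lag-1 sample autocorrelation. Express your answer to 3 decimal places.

-0.519

Mean x̄ = (44.6 + 45.6 + 44.2 + 53.1 + 43.8 + 51.0 + 47.3 + 46.6)/8 = 47.0250
Deviations from mean: -2.4250, -1.4250, -2.8250, 6.0750, -3.2250, 3.9750, 0.2750, -0.4250
Σ(x_t−x̄)(x_{t+1}−x̄) = (3.4556) + (4.0256) + (-17.1619) + (-19.5919) + (-12.8194) + (1.0931) + (-0.1169) = -41.1156
Denominator Σ(x_t−x̄)² = 79.2550
r_1 = -41.1156 / 79.2550 = -0.519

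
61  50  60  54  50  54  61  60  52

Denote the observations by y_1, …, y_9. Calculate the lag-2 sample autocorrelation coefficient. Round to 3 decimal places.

Mean ȳ = (61 + 50 + 60 + 54 + 50 + 54 + 61 + 60 + 52)/9 = 55.7778
Numerator Σ_{t=1}^{7}(y_t−ȳ)(y_{t+2}−ȳ) = -46.3210
Denominator Σ(y_t−ȳ)² = 177.5556
r_2 = -46.3210 / 177.5556 = -0.261

-0.261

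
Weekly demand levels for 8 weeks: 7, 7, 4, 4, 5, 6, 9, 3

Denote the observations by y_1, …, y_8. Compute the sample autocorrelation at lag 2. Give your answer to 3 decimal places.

Mean ȳ = (7 + 7 + 4 + 4 + 5 + 6 + 9 + 3)/8 = 5.6250
Deviations from mean: 1.3750, 1.3750, -1.6250, -1.6250, -0.6250, 0.3750, 3.3750, -2.6250
Numerator Σ_{t=1}^{6}(y_t−ȳ)(y_{t+2}−ȳ) = -7.1563
Denominator Σ(y_t−ȳ)² = 27.8750
r_2 = -7.1563 / 27.8750 = -0.257

-0.257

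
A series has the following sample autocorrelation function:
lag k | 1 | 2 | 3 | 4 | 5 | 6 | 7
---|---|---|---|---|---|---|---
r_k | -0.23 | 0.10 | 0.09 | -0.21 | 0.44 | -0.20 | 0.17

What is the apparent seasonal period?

5

The largest autocorrelation is r_5 = 0.44; the remaining lags stay at or below 0.17.
The dominant spike at lag 5 indicates a seasonal period of 5.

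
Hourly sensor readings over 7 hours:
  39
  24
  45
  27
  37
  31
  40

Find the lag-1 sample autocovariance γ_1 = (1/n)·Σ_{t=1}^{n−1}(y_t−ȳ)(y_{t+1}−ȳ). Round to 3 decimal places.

-40.175

Mean ȳ = (39 + 24 + 45 + 27 + 37 + 31 + 40)/7 = 34.7143
Σ_{t=1}^{6}(y_t−ȳ)(y_{t+1}−ȳ) = -281.2245
γ_1 = -281.2245 / 7 = -40.175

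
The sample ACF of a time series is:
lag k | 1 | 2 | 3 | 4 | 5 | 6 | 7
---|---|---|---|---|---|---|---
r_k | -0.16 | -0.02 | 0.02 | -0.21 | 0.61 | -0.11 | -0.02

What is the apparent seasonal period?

The largest autocorrelation is r_5 = 0.61; the remaining lags stay at or below 0.02.
The dominant spike at lag 5 indicates a seasonal period of 5.

5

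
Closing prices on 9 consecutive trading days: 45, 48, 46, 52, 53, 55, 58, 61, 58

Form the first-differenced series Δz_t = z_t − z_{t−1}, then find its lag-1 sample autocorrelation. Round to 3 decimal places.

-0.464

First differences Δz: 3, -2, 6, 1, 2, 3, 3, -3
Mean of differences = 1.6250
Numerator Σ(Δz_t−Δz̄)(Δz_{t+1}−Δz̄) = -27.7656
Denominator Σ(Δz_t−Δz̄)² = 59.8750
r_1(Δz) = -27.7656 / 59.8750 = -0.464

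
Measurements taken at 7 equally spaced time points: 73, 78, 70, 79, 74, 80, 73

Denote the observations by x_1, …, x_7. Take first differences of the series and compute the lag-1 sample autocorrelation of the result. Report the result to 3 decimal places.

-0.818

First differences Δx: 5, -8, 9, -5, 6, -7
Mean of differences = 0.0000
Numerator Σ(Δx_t−Δx̄)(Δx_{t+1}−Δx̄) = -229.0000
Denominator Σ(Δx_t−Δx̄)² = 280.0000
r_1(Δx) = -229.0000 / 280.0000 = -0.818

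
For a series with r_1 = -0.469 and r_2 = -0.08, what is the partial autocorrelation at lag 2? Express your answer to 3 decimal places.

-0.385

φ_{22} = (r_2 − r_1²) / (1 − r_1²)
r_1² = (-0.469)² = 0.219961
Numerator = -0.08 − 0.2200 = -0.3000; denominator = 1 − 0.2200 = 0.7800
φ_{22} = -0.3000 / 0.7800 = -0.385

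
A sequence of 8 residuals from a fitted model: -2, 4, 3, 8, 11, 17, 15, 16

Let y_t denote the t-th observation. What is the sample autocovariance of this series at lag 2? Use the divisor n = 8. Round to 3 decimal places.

14.875

Mean ȳ = (-2 + 4 + 3 + 8 + 11 + 17 + 15 + 16)/8 = 9.0000
Deviations: -11.0000, -5.0000, -6.0000, -1.0000, 2.0000, 8.0000, 6.0000, 7.0000
Σ_{t=1}^{6}(y_t−ȳ)(y_{t+2}−ȳ) = 119.0000
γ_2 = 119.0000 / 8 = 14.875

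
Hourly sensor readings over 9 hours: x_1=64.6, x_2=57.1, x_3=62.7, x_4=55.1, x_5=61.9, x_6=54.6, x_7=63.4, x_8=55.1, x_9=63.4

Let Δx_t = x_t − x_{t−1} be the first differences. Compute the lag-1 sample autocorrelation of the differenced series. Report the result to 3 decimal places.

-0.853

First differences Δx: -7.5, 5.6, -7.6, 6.8, -7.3, 8.8, -8.3, 8.3
Mean of differences = -0.1500
Numerator Σ(Δx_t−Δx̄)(Δx_{t+1}−Δx̄) = -392.3725
Denominator Σ(Δx_t−Δx̄)² = 459.9400
r_1(Δx) = -392.3725 / 459.9400 = -0.853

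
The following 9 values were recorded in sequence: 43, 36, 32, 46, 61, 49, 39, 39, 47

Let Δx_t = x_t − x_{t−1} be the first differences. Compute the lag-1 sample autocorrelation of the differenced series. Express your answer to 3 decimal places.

First differences Δx: -7, -4, 14, 15, -12, -10, 0, 8
Mean of differences = 0.5000
Numerator Σ(Δx_t−Δx̄)(Δx_{t+1}−Δx̄) = 120.2500
Denominator Σ(Δx_t−Δx̄)² = 792.0000
r_1(Δx) = 120.2500 / 792.0000 = 0.152

0.152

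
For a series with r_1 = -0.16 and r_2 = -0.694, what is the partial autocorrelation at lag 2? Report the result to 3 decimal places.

φ_{22} = (r_2 − r_1²) / (1 − r_1²)
r_1² = (-0.16)² = 0.0256
Numerator = -0.694 − 0.0256 = -0.7196; denominator = 1 − 0.0256 = 0.9744
φ_{22} = -0.7196 / 0.9744 = -0.739

-0.739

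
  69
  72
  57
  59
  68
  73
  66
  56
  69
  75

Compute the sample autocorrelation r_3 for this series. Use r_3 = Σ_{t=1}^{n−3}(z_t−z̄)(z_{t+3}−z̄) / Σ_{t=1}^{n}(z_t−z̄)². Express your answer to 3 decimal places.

Mean z̄ = (69 + 72 + 57 + 59 + 68 + 73 + 66 + 56 + 69 + 75)/10 = 66.4000
Σ(z_t−z̄)(z_{t+3}−z̄) = (-19.2400) + (8.9600) + (-62.0400) + (2.9600) + (-16.6400) + (17.1600) + (-3.4400) = -72.2800
Denominator Σ(z_t−z̄)² = 416.4000
r_3 = -72.2800 / 416.4000 = -0.174

-0.174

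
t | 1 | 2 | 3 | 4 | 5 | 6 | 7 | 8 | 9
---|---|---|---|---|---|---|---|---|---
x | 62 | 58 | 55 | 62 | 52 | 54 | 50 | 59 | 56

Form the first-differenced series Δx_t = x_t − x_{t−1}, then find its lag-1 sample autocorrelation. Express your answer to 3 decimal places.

First differences Δx: -4, -3, 7, -10, 2, -4, 9, -3
Mean of differences = -0.7500
Numerator Σ(Δx_t−Δx̄)(Δx_{t+1}−Δx̄) = -169.8125
Denominator Σ(Δx_t−Δx̄)² = 279.5000
r_1(Δx) = -169.8125 / 279.5000 = -0.608

-0.608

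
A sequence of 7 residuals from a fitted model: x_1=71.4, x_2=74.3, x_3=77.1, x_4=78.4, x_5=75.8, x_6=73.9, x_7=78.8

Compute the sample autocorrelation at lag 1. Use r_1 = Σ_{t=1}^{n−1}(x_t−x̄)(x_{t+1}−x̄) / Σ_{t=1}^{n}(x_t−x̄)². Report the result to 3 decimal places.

0.056

Mean x̄ = (71.4 + 74.3 + 77.1 + 78.4 + 75.8 + 73.9 + 78.8)/7 = 75.6714
Deviations from mean: -4.2714, -1.3714, 1.4286, 2.7286, 0.1286, -1.7714, 3.1286
Numerator Σ_{t=1}^{6}(x_t−x̄)(x_{t+1}−x̄) = 2.3778
Denominator Σ(x_t−x̄)² = 42.5543
r_1 = 2.3778 / 42.5543 = 0.056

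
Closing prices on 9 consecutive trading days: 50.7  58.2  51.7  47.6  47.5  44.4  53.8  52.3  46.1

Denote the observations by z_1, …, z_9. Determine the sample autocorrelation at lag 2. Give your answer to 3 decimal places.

Mean z̄ = (50.7 + 58.2 + 51.7 + 47.6 + 47.5 + 44.4 + 53.8 + 52.3 + 46.1)/9 = 50.2556
Numerator Σ_{t=1}^{7}(z_t−z̄)(z_{t+2}−z̄) = -45.3528
Denominator Σ(z_t−z̄)² = 148.3422
r_2 = -45.3528 / 148.3422 = -0.306

-0.306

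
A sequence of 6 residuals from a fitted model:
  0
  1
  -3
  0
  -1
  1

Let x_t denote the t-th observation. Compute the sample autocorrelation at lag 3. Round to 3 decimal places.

Mean x̄ = (0 + 1 − 3 + 0 − 1 + 1)/6 = -0.3333
Deviations from mean: 0.3333, 1.3333, -2.6667, 0.3333, -0.6667, 1.3333
Σ(x_t−x̄)(x_{t+3}−x̄) = (0.1111) + (-0.8889) + (-3.5556) = -4.3333
Denominator Σ(x_t−x̄)² = 11.3333
r_3 = -4.3333 / 11.3333 = -0.382

-0.382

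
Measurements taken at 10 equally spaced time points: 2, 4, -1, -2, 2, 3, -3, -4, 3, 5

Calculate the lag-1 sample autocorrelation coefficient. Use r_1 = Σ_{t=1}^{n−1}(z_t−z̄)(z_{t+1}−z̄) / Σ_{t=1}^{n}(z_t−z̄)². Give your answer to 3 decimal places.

Mean z̄ = (2 + 4 − 1 − 2 + 2 + 3 − 3 − 4 + 3 + 5)/10 = 0.9000
Numerator Σ_{t=1}^{9}(z_t−z̄)(z_{t+1}−z̄) = 11.3900
Denominator Σ(z_t−z̄)² = 88.9000
r_1 = 11.3900 / 88.9000 = 0.128

0.128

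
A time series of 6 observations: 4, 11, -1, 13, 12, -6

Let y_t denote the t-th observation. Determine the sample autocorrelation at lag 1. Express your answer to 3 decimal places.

Mean ȳ = (4 + 11 − 1 + 13 + 12 − 6)/6 = 5.5000
Deviations from mean: -1.5000, 5.5000, -6.5000, 7.5000, 6.5000, -11.5000
Numerator Σ_{t=1}^{5}(y_t−ȳ)(y_{t+1}−ȳ) = -118.7500
Denominator Σ(y_t−ȳ)² = 305.5000
r_1 = -118.7500 / 305.5000 = -0.389

-0.389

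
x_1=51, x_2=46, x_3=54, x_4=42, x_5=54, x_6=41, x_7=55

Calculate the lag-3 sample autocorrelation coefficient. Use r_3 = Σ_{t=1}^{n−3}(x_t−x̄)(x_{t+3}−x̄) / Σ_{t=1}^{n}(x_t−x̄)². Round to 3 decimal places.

-0.524

Mean x̄ = (51 + 46 + 54 + 42 + 54 + 41 + 55)/7 = 49.0000
Deviations from mean: 2.0000, -3.0000, 5.0000, -7.0000, 5.0000, -8.0000, 6.0000
Σ(x_t−x̄)(x_{t+3}−x̄) = (-14.0000) + (-15.0000) + (-40.0000) + (-42.0000) = -111.0000
Denominator Σ(x_t−x̄)² = 212.0000
r_3 = -111.0000 / 212.0000 = -0.524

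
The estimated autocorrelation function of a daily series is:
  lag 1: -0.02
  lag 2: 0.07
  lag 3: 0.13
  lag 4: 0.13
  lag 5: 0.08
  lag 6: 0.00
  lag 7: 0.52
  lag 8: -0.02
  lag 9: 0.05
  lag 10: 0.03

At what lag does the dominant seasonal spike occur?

7

The largest autocorrelation is r_7 = 0.52; the remaining lags stay at or below 0.13.
The dominant spike at lag 7 indicates a seasonal period of 7.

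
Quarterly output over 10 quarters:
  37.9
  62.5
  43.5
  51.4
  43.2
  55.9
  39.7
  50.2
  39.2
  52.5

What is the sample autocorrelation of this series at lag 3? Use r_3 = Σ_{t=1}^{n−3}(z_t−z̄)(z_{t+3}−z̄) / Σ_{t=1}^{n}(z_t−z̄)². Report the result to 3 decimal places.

Mean z̄ = (37.9 + 62.5 + 43.5 + 51.4 + 43.2 + 55.9 + 39.7 + 50.2 + 39.2 + 52.5)/10 = 47.6000
Numerator Σ_{t=1}^{7}(z_t−z̄)(z_{t+3}−z̄) = -286.3400
Denominator Σ(z_t−z̄)² = 599.3400
r_3 = -286.3400 / 599.3400 = -0.478

-0.478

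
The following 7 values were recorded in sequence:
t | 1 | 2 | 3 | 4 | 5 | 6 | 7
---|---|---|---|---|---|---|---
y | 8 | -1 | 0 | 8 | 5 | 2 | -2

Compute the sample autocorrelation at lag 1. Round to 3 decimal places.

Mean ȳ = (8 − 1 + 0 + 8 + 5 + 2 − 2)/7 = 2.8571
Deviations from mean: 5.1429, -3.8571, -2.8571, 5.1429, 2.1429, -0.8571, -4.8571
Σ(y_t−ȳ)(y_{t+1}−ȳ) = (-19.8367) + (11.0204) + (-14.6939) + (11.0204) + (-1.8367) + (4.1633) = -10.1633
Denominator Σ(y_t−ȳ)² = 104.8571
r_1 = -10.1633 / 104.8571 = -0.097

-0.097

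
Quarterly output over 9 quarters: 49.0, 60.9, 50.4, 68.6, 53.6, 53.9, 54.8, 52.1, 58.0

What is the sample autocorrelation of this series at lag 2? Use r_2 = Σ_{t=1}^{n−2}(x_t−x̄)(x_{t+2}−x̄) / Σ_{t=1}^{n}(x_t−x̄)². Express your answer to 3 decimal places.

0.330

Mean x̄ = (49.0 + 60.9 + 50.4 + 68.6 + 53.6 + 53.9 + 54.8 + 52.1 + 58.0)/9 = 55.7000
Σ(x_t−x̄)(x_{t+2}−x̄) = (35.5100) + (67.0800) + (11.1300) + (-23.2200) + (1.8900) + (6.4800) + (-2.0700) = 96.8000
Denominator Σ(x_t−x̄)² = 293.1400
r_2 = 96.8000 / 293.1400 = 0.330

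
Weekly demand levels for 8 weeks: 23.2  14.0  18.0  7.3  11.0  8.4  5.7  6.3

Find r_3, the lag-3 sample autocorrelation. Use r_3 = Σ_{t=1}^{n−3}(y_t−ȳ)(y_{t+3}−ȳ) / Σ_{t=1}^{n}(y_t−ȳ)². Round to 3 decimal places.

-0.156

Mean ȳ = (23.2 + 14.0 + 18.0 + 7.3 + 11.0 + 8.4 + 5.7 + 6.3)/8 = 11.7375
Deviations from mean: 11.4625, 2.2625, 6.2625, -4.4375, -0.7375, -3.3375, -6.0375, -5.4375
Numerator Σ_{t=1}^{5}(y_t−ȳ)(y_{t+3}−ȳ) = -42.6330
Denominator Σ(y_t−ȳ)² = 273.1188
r_3 = -42.6330 / 273.1188 = -0.156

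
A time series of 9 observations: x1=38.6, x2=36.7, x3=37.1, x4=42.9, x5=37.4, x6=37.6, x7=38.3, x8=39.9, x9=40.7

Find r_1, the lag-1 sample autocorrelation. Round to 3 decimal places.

-0.150

Mean x̄ = (38.6 + 36.7 + 37.1 + 42.9 + 37.4 + 37.6 + 38.3 + 39.9 + 40.7)/9 = 38.8000
Numerator Σ_{t=1}^{8}(x_t−x̄)(x_{t+1}−x̄) = -4.9000
Denominator Σ(x_t−x̄)² = 32.6200
r_1 = -4.9000 / 32.6200 = -0.150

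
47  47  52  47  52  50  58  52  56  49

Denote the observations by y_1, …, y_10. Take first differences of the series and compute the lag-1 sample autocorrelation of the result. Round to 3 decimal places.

First differences Δy: 0, 5, -5, 5, -2, 8, -6, 4, -7
Mean of differences = 0.2222
Numerator Σ(Δy_t−Δȳ)(Δy_{t+1}−Δȳ) = -178.0494
Denominator Σ(Δy_t−Δȳ)² = 243.5556
r_1(Δy) = -178.0494 / 243.5556 = -0.731

-0.731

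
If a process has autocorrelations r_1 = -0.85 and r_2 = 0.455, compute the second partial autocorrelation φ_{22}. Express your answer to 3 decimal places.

φ_{22} = (r_2 − r_1²) / (1 − r_1²)
r_1² = (-0.85)² = 0.7225
Numerator = 0.455 − 0.7225 = -0.2675; denominator = 1 − 0.7225 = 0.2775
φ_{22} = -0.2675 / 0.2775 = -0.964

-0.964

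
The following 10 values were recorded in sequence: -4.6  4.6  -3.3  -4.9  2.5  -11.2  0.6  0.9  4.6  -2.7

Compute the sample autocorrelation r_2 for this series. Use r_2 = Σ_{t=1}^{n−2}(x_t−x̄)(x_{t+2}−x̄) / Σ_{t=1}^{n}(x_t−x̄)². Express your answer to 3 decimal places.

Mean x̄ = (-4.6 + 4.6 − 3.3 − 4.9 + 2.5 − 11.2 + 0.6 + 0.9 + 4.6 − 2.7)/10 = -1.3500
Numerator Σ_{t=1}^{8}(x_t−x̄)(x_{t+2}−x̄) = 6.5850
Denominator Σ(x_t−x̄)² = 220.3050
r_2 = 6.5850 / 220.3050 = 0.030

0.030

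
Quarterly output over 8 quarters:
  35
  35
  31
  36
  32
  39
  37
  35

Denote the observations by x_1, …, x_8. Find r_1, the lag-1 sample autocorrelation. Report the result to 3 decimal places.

-0.239

Mean x̄ = (35 + 35 + 31 + 36 + 32 + 39 + 37 + 35)/8 = 35.0000
Deviations from mean: 0.0000, 0.0000, -4.0000, 1.0000, -3.0000, 4.0000, 2.0000, 0.0000
Σ(x_t−x̄)(x_{t+1}−x̄) = (0.0000) + (0.0000) + (-4.0000) + (-3.0000) + (-12.0000) + (8.0000) + (0.0000) = -11.0000
Denominator Σ(x_t−x̄)² = 46.0000
r_1 = -11.0000 / 46.0000 = -0.239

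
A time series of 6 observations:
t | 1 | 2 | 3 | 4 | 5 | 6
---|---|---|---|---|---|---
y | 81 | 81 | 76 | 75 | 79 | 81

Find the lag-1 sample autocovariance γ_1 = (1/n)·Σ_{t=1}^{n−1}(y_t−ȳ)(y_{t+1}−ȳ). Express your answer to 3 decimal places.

Mean ȳ = (81 + 81 + 76 + 75 + 79 + 81)/6 = 78.8333
Deviations: 2.1667, 2.1667, -2.8333, -3.8333, 0.1667, 2.1667
Σ_{t=1}^{5}(y_t−ȳ)(y_{t+1}−ȳ) = 9.1389
γ_1 = 9.1389 / 6 = 1.523

1.523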